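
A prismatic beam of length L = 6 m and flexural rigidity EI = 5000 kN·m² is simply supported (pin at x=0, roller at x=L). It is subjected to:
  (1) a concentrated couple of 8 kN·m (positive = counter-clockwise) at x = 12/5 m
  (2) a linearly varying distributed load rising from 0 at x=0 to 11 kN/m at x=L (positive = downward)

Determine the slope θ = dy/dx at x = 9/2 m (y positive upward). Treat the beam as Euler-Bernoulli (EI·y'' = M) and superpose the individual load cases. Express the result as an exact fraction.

Load 1 — applied couple M₀=8 kN·m at a=12/5 m (b=L-a=18/5):
  θ_1 = (M₀x²/(2L)-M₀(x-a)+C₁)/EI  [x>a] with C₁=M₀(3b²-L²)/(6L)=16/25 = (8·(9/2)²/(2·6)-8·((9/2)-(12/5))+(16/25))/5000 = -133/250000 rad
Load 2 — triangular load w₀=11 kN/m (0→w₀ over full span):
  θ_2 = -w₀(7L⁴-30L²x²+15x⁴)/(360LEI) = -11·(7·6⁴-30·6²·(9/2)²+15·(9/2)⁴)/(360·6·5000) = 43329/6400000 rad
Superposition: θ = Σ θ_i = 199621/32000000 rad ≈ 0.006238 rad

θ(9/2) = 199621/32000000 rad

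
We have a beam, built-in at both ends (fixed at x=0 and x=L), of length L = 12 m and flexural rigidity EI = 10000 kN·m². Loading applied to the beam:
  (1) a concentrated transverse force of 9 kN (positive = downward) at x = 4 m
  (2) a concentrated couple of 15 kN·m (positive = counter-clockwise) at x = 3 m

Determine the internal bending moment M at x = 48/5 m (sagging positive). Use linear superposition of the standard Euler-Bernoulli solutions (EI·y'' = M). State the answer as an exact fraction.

Load 1 — point force P=9 kN at a=4 m (b=L-a=8):
  M_1 = Pa²(a+3b)(L-x)/L³ - Pa²b/L²  [x>a] = 9·4²·(4+3·8)·(12-(48/5))/12³ - 9·4²·8/12² = -12/5 kN·m
Load 2 — applied couple M₀=15 kN·m at a=3 m (b=L-a=9):
  M_2 = R_Ax - M_A - M₀  [x>a] with R_A=45/32, M_A=-45/16 = (45/32)·(48/5) - (-45/16) - 15 = 21/16 kN·m
Superposition: M = Σ M_i = -87/80 kN·m ≈ -1.087500 kN·m

M(48/5) = -87/80 kN·m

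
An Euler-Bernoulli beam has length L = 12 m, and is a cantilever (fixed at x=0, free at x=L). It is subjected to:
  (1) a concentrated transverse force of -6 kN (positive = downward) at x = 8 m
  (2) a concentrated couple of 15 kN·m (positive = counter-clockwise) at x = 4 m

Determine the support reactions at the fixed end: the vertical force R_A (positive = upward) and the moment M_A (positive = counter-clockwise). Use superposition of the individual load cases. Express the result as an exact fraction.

R_A = -6 kN, M_A = -63 kN·m

Load 1 — point force P=-6 kN at a=8 m (b=L-a=4):
  R_A = P = (-6) = -6 kN
  M_A = Pa = (-6)·8 = -48 kN·m
Load 2 — applied couple M₀=15 kN·m at a=4 m (b=L-a=8):
  R_A = 0 kN
  M_A = -M₀ = -15 kN·m
Superposition: R_A = -6 kN, M_A = -63 kN·m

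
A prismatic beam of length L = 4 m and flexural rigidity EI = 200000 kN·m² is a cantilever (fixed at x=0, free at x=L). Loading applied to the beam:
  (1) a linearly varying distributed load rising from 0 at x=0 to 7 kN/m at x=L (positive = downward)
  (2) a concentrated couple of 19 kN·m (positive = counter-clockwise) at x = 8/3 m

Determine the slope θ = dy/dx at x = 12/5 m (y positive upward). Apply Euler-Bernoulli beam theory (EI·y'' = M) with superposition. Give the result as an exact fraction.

Load 1 — triangular load w₀=7 kN/m (0→w₀ over full span):
  θ_1 = (w₀Lx²/4-w₀L²x/3-w₀x⁴/(24L))/EI = (7·4·(12/5)²/4-7·4²·(12/5)/3-7·(12/5)⁴/(24·4))/200000 = -4039/15625000 rad
Load 2 — applied couple M₀=19 kN·m at a=8/3 m (b=L-a=4/3):
  θ_2 = M₀x/EI  [x≤a] = 19·(12/5)/200000 = 57/250000 rad
Superposition: θ = Σ θ_i = -953/31250000 rad ≈ -0.000030 rad

θ(12/5) = -953/31250000 rad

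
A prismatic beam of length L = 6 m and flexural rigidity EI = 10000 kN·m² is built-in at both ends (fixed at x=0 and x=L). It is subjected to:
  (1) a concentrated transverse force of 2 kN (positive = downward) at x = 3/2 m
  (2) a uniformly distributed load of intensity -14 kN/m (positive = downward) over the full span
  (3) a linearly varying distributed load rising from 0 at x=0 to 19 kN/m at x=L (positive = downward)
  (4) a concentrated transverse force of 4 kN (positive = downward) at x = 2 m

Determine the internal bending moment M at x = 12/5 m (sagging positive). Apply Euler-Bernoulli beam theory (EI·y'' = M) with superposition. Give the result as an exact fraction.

Load 1 — point force P=2 kN at a=3/2 m (b=L-a=9/2):
  M_1 = Pa²(a+3b)(L-x)/L³ - Pa²b/L²  [x>a] = 2·(3/2)²·((3/2)+3·(9/2))·(6-(12/5))/6³ - 2·(3/2)²·(9/2)/6² = 9/16 kN·m
Load 2 — uniform load w=-14 kN/m over full span:
  M_2 = wLx/2 - wL²/12 - wx²/2 = (-14)·6·(12/5)/2 - (-14)·6²/12 - (-14)·(12/5)²/2 = -462/25 kN·m
Load 3 — triangular load w₀=19 kN/m (0→w₀ over full span):
  M_3 = 3w₀Lx/20 - w₀L²/30 - w₀x³/(6L) = 3·19·6·(12/5)/20 - 19·6²/30 - 19·(12/5)³/(6·6) = 1368/125 kN·m
Load 4 — point force P=4 kN at a=2 m (b=L-a=4):
  M_4 = Pa²(a+3b)(L-x)/L³ - Pa²b/L²  [x>a] = 4·2²·(2+3·4)·(6-(12/5))/6³ - 4·2²·4/6² = 88/45 kN·m
Superposition: M = Σ M_i = -90323/18000 kN·m ≈ -5.017944 kN·m

M(12/5) = -90323/18000 kN·m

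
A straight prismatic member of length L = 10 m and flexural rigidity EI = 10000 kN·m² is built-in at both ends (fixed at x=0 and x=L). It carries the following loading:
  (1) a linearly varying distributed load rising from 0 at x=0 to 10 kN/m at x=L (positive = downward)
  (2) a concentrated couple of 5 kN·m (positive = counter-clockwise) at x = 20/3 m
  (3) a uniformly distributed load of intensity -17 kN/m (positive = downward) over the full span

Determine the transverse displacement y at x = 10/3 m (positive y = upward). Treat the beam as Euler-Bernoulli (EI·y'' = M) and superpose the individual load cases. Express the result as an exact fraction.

y(10/3) = 145/5832 m

Load 1 — triangular load w₀=10 kN/m (0→w₀ over full span):
  y_1 = -w₀x²(L-x)²(x+2L)/(120LEI) = -10·(10/3)²·(10-(10/3))²·((10/3)+2·10)/(120·10·10000) = -7/729 m
Load 2 — applied couple M₀=5 kN·m at a=20/3 m (b=L-a=10/3):
  y_2 = (R_Ax³/6 - M_Ax²/2)/EI  [x≤a] with R_A=2/3, M_A=5/3 = ((2/3)·(10/3)³/6 - (5/3)·(10/3)²/2)/10000 = -1/1944 m
Load 3 — uniform load w=-17 kN/m over full span:
  y_3 = -wx²(L-x)²/(24EI) = -(-17)·(10/3)²·(10-(10/3))²/(24·10000) = 17/486 m
Superposition: y = Σ y_i = 145/5832 m ≈ 0.024863 m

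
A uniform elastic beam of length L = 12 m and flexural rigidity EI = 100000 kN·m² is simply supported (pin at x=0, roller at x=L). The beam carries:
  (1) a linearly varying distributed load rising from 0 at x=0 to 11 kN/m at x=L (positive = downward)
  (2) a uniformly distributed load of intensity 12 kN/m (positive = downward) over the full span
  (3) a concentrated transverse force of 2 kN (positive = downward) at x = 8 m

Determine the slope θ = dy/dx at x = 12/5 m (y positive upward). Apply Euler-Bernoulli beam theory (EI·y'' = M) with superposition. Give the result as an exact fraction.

Load 1 — triangular load w₀=11 kN/m (0→w₀ over full span):
  θ_1 = -w₀(7L⁴-30L²x²+15x⁴)/(360LEI) = -11·(7·12⁴-30·12²·(12/5)²+15·(12/5)⁴)/(360·12·100000) = -6006/1953125 rad
Load 2 — uniform load w=12 kN/m over full span:
  θ_2 = -w(L³-6Lx²+4x³)/(24EI) = -12·(12³-6·12·(12/5)²+4·(12/5)³)/(24·100000) = -2673/390625 rad
Load 3 — point force P=2 kN at a=8 m (b=L-a=4):
  θ_3 = -Pb(L²-b²-3x²)/(6LEI)  [x≤a] = -2·4·(12²-4²-3·(12/5)²)/(6·12·100000) = -173/1406250 rad
Superposition: θ = Σ θ_i = -353003/35156250 rad ≈ -0.010041 rad

θ(12/5) = -353003/35156250 rad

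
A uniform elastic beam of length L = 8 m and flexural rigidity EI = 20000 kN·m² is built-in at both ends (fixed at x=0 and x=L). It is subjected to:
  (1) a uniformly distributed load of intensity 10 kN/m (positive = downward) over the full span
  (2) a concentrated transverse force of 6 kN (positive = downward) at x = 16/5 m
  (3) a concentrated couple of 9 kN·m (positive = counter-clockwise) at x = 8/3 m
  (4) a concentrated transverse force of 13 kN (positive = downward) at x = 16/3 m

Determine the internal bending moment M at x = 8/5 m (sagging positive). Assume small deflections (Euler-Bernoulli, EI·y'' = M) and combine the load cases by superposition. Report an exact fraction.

M(8/5) = -15388/5625 kN·m

Load 1 — uniform load w=10 kN/m over full span:
  M_1 = wLx/2 - wL²/12 - wx²/2 = 10·8·(8/5)/2 - 10·8²/12 - 10·(8/5)²/2 = -32/15 kN·m
Load 2 — point force P=6 kN at a=16/5 m (b=L-a=24/5):
  M_2 = Pb²(3a+b)x/L³ - Pab²/L²  [x≤a] = 6·(24/5)²·(3·(16/5)+(24/5))·(8/5)/8³ - 6·(16/5)·(24/5)²/8² = -432/625 kN·m
Load 3 — applied couple M₀=9 kN·m at a=8/3 m (b=L-a=16/3):
  M_3 = R_Ax - M_A  [x≤a] with R_A=3/2, M_A=0 = (3/2)·(8/5) - 0 = 12/5 kN·m
Load 4 — point force P=13 kN at a=16/3 m (b=L-a=8/3):
  M_4 = Pb²(3a+b)x/L³ - Pab²/L²  [x≤a] = 13·(8/3)²·(3·(16/3)+(8/3))·(8/5)/8³ - 13·(16/3)·(8/3)²/8² = -104/45 kN·m
Superposition: M = Σ M_i = -15388/5625 kN·m ≈ -2.735644 kN·m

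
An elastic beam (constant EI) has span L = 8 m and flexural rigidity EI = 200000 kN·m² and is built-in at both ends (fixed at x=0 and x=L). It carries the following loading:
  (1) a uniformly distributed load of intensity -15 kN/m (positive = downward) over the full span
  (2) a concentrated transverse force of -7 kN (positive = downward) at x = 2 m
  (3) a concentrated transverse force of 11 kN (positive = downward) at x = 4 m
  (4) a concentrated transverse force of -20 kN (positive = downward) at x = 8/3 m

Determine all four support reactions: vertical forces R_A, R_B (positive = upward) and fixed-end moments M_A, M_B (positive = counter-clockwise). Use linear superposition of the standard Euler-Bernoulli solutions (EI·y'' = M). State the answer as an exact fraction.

Load 1 — uniform load w=-15 kN/m over full span:
  R_A = wL/2 = (-15)·8/2 = -60 kN
  M_A = wL²/12 = (-15)·8²/12 = -80 kN·m
  R_B = wL/2 = (-15)·8/2 = -60 kN
  M_B = -wL²/12 = -(-15)·8²/12 = 80 kN·m
Load 2 — point force P=-7 kN at a=2 m (b=L-a=6):
  R_A = Pb²(3a+b)/L³ = (-7)·6²·(3·2+6)/8³ = -189/32 kN
  M_A = Pab²/L² = (-7)·2·6²/8² = -63/8 kN·m
  R_B = Pa²(a+3b)/L³ = (-7)·2²·(2+3·6)/8³ = -35/32 kN
  M_B = -Pa²b/L² = -(-7)·2²·6/8² = 21/8 kN·m
Load 3 — point force P=11 kN at a=4 m (b=L-a=4):
  R_A = Pb²(3a+b)/L³ = 11·4²·(3·4+4)/8³ = 11/2 kN
  M_A = Pab²/L² = 11·4·4²/8² = 11 kN·m
  R_B = Pa²(a+3b)/L³ = 11·4²·(4+3·4)/8³ = 11/2 kN
  M_B = -Pa²b/L² = -11·4²·4/8² = -11 kN·m
Load 4 — point force P=-20 kN at a=8/3 m (b=L-a=16/3):
  R_A = Pb²(3a+b)/L³ = (-20)·(16/3)²·(3·(8/3)+(16/3))/8³ = -400/27 kN
  M_A = Pab²/L² = (-20)·(8/3)·(16/3)²/8² = -640/27 kN·m
  R_B = Pa²(a+3b)/L³ = (-20)·(8/3)²·((8/3)+3·(16/3))/8³ = -140/27 kN
  M_B = -Pa²b/L² = -(-20)·(8/3)²·(16/3)/8² = 320/27 kN·m
Superposition: R_A = -64991/864 kN, M_A = -21725/216 kN·m, R_B = -52513/864 kN, M_B = 18031/216 kN·m

R_A = -64991/864 kN, M_A = -21725/216 kN·m, R_B = -52513/864 kN, M_B = 18031/216 kN·m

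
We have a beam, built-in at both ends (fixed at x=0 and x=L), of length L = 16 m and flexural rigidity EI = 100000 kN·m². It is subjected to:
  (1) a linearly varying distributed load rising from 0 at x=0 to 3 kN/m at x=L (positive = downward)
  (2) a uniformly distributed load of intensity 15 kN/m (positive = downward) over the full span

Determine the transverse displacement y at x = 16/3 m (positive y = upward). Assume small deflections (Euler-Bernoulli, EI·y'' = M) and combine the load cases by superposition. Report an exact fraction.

Load 1 — triangular load w₀=3 kN/m (0→w₀ over full span):
  y_1 = -w₀x²(L-x)²(x+2L)/(120LEI) = -3·(16/3)²·(16-(16/3))²·((16/3)+2·16)/(120·16·100000) = -7168/3796875 m
Load 2 — uniform load w=15 kN/m over full span:
  y_2 = -wx²(L-x)²/(24EI) = -15·(16/3)²·(16-(16/3))²/(24·100000) = -1024/50625 m
Superposition: y = Σ y_i = -83968/3796875 m ≈ -0.022115 m

y(16/3) = -83968/3796875 m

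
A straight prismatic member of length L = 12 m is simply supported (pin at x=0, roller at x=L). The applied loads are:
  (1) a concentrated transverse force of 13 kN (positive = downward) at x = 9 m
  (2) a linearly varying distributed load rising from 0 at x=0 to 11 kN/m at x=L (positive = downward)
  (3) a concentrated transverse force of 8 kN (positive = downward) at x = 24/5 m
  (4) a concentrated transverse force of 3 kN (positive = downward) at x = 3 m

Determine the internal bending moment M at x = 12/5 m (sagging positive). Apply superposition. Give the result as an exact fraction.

Load 1 — point force P=13 kN at a=9 m (b=L-a=3):
  M_1 = Pbx/L  [x≤a] = 13·3·(12/5)/12 = 39/5 kN·m
Load 2 — triangular load w₀=11 kN/m (0→w₀ over full span):
  M_2 = w₀Lx/6 - w₀x³/(6L) = 11·12·(12/5)/6 - 11·(12/5)³/(6·12) = 6336/125 kN·m
Load 3 — point force P=8 kN at a=24/5 m (b=L-a=36/5):
  M_3 = Pbx/L  [x≤a] = 8·(36/5)·(12/5)/12 = 288/25 kN·m
Load 4 — point force P=3 kN at a=3 m (b=L-a=9):
  M_4 = Pbx/L  [x≤a] = 3·9·(12/5)/12 = 27/5 kN·m
Superposition: M = Σ M_i = 9426/125 kN·m ≈ 75.408000 kN·m

M(12/5) = 9426/125 kN·m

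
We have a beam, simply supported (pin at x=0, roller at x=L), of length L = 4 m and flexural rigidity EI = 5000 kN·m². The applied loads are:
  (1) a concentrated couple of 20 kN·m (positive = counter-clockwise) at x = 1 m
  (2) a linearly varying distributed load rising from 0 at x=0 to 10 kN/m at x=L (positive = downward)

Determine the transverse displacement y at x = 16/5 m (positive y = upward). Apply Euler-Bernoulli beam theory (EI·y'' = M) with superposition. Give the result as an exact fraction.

Load 1 — applied couple M₀=20 kN·m at a=1 m (b=L-a=3):
  y_1 = (M₀x³/(6L)-M₀(x-a)²/2+C₁x)/EI  [x>a] with C₁=M₀(3b²-L²)/(6L)=55/6 = (20·(16/5)³/(6·4)-20·((16/5)-1)²/2+(55/6)·(16/5))/5000 = 103/62500 m
Load 2 — triangular load w₀=10 kN/m (0→w₀ over full span):
  y_2 = -w₀x(7L⁴-10L²x²+3x⁴)/(360LEI) = -10·(16/5)·(7·4⁴-10·4²·(16/5)²+3·(16/5)⁴)/(360·4·5000) = -4064/1953125 m
Superposition: y = Σ y_i = -3381/7812500 m ≈ -0.000433 m

y(16/5) = -3381/7812500 m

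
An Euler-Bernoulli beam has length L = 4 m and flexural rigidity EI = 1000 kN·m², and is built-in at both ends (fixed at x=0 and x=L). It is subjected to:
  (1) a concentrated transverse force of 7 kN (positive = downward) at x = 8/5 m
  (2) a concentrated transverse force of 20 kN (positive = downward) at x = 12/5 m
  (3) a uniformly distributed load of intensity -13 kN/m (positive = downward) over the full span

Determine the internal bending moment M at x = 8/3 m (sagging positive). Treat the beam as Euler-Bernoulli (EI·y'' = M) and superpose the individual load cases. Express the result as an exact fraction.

M(8/3) = 652/1125 kN·m

Load 1 — point force P=7 kN at a=8/5 m (b=L-a=12/5):
  M_1 = Pa²(a+3b)(L-x)/L³ - Pa²b/L²  [x>a] = 7·(8/5)²·((8/5)+3·(12/5))·(4-(8/3))/4³ - 7·(8/5)²·(12/5)/4² = 224/375 kN·m
Load 2 — point force P=20 kN at a=12/5 m (b=L-a=8/5):
  M_2 = Pa²(a+3b)(L-x)/L³ - Pa²b/L²  [x>a] = 20·(12/5)²·((12/5)+3·(8/5))·(4-(8/3))/4³ - 20·(12/5)²·(8/5)/4² = 144/25 kN·m
Load 3 — uniform load w=-13 kN/m over full span:
  M_3 = wLx/2 - wL²/12 - wx²/2 = (-13)·4·(8/3)/2 - (-13)·4²/12 - (-13)·(8/3)²/2 = -52/9 kN·m
Superposition: M = Σ M_i = 652/1125 kN·m ≈ 0.579556 kN·m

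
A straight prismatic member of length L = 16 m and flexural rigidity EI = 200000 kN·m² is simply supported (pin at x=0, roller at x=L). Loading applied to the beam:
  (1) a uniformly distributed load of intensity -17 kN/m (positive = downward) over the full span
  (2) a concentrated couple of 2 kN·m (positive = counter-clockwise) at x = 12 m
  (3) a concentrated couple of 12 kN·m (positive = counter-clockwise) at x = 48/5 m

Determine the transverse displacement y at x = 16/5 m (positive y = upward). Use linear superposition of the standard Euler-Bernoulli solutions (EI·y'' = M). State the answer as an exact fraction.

y(16/5) = 1002359/23437500 m

Load 1 — uniform load w=-17 kN/m over full span:
  y_1 = -wx(L³-2Lx²+x³)/(24EI) = -(-17)·(16/5)·(16³-2·16·(16/5)²+(16/5)³)/(24·200000) = 252416/5859375 m
Load 2 — applied couple M₀=2 kN·m at a=12 m (b=L-a=4):
  y_2 = (M₀x³/(6L)+C₁x)/EI  [x≤a] with C₁=M₀(3b²-L²)/(6L)=-13/3 = (2·(16/5)³/(6·16)+(-13/3)·(16/5))/200000 = -103/1562500 m
Load 3 — applied couple M₀=12 kN·m at a=48/5 m (b=L-a=32/5):
  y_3 = (M₀x³/(6L)+C₁x)/EI  [x≤a] with C₁=M₀(3b²-L²)/(6L)=-416/25 = (12·(16/5)³/(6·16)+(-416/25)·(16/5))/200000 = -96/390625 m
Superposition: y = Σ y_i = 1002359/23437500 m ≈ 0.042767 m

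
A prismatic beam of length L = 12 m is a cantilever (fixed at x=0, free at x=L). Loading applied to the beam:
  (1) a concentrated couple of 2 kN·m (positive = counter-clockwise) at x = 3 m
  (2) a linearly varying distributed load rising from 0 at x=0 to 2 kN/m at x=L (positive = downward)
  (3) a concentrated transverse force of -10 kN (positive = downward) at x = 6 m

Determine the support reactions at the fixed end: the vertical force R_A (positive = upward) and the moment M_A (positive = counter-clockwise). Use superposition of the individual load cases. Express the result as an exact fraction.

R_A = 2 kN, M_A = 34 kN·m

Load 1 — applied couple M₀=2 kN·m at a=3 m (b=L-a=9):
  R_A = 0 kN
  M_A = -M₀ = -2 kN·m
Load 2 — triangular load w₀=2 kN/m (0→w₀ over full span):
  R_A = w₀L/2 = 2·12/2 = 12 kN
  M_A = w₀L²/3 = 2·12²/3 = 96 kN·m
Load 3 — point force P=-10 kN at a=6 m (b=L-a=6):
  R_A = P = (-10) = -10 kN
  M_A = Pa = (-10)·6 = -60 kN·m
Superposition: R_A = 2 kN, M_A = 34 kN·m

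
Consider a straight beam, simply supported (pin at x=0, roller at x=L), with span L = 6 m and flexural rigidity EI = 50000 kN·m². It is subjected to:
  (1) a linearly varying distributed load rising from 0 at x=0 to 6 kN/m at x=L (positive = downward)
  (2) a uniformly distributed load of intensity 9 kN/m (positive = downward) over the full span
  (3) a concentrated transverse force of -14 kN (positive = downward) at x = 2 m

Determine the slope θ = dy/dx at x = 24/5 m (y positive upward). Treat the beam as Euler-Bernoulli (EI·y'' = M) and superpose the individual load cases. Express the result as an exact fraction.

θ(24/5) = 362389/281250000 rad

Load 1 — triangular load w₀=6 kN/m (0→w₀ over full span):
  θ_1 = -w₀(7L⁴-30L²x²+15x⁴)/(360LEI) = -6·(7·6⁴-30·6²·(24/5)²+15·(24/5)⁴)/(360·6·50000) = 6813/15625000 rad
Load 2 — uniform load w=9 kN/m over full span:
  θ_2 = -w(L³-6Lx²+4x³)/(24EI) = -9·(6³-6·6·(24/5)²+4·(24/5)³)/(24·50000) = 8019/6250000 rad
Load 3 — point force P=-14 kN at a=2 m (b=L-a=4):
  θ_3 = -Pa(2L²-6Lx+3x²+a²)/(6LEI)  [x>a] = -(-14)·2·(2·6²-6·6·(24/5)+3·(24/5)²+2²)/(6·6·50000) = -1211/2812500 rad
Superposition: θ = Σ θ_i = 362389/281250000 rad ≈ 0.001288 rad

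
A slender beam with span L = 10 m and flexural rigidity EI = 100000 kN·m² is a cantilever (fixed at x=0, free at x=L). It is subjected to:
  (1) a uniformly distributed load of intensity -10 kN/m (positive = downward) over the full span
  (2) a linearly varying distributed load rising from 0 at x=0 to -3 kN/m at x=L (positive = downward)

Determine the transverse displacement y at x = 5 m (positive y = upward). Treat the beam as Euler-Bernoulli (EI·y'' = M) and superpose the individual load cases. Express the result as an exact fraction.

Load 1 — uniform load w=-10 kN/m over full span:
  y_1 = -wx²(x²-4Lx+6L²)/(24EI) = -(-10)·5²·(5²-4·10·5+6·10²)/(24·100000) = 17/384 m
Load 2 — triangular load w₀=-3 kN/m (0→w₀ over full span):
  y_2 = (w₀Lx³/12-w₀L²x²/6-w₀x⁵/(120L))/EI = ((-3)·10·5³/12-(-3)·10²·5²/6-(-3)·5⁵/(120·10))/100000 = 121/12800 m
Superposition: y = Σ y_i = 2063/38400 m ≈ 0.053724 m

y(5) = 2063/38400 m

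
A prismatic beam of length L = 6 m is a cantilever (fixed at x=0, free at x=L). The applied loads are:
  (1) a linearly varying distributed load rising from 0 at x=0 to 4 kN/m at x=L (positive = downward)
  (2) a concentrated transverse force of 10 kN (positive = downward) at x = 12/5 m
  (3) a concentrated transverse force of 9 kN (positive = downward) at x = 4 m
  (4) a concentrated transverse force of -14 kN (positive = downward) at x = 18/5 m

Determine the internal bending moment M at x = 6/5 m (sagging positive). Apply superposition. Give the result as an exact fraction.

M(6/5) = -4674/125 kN·m

Load 1 — triangular load w₀=4 kN/m (0→w₀ over full span):
  M_1 = w₀Lx/2 - w₀L²/3 - w₀x³/(6L) = 4·6·(6/5)/2 - 4·6²/3 - 4·(6/5)³/(6·6) = -4224/125 kN·m
Load 2 — point force P=10 kN at a=12/5 m (b=L-a=18/5):
  M_2 = -P(a-x)  [x≤a] = -10·((12/5)-(6/5)) = -12 kN·m
Load 3 — point force P=9 kN at a=4 m (b=L-a=2):
  M_3 = -P(a-x)  [x≤a] = -9·(4-(6/5)) = -126/5 kN·m
Load 4 — point force P=-14 kN at a=18/5 m (b=L-a=12/5):
  M_4 = -P(a-x)  [x≤a] = -(-14)·((18/5)-(6/5)) = 168/5 kN·m
Superposition: M = Σ M_i = -4674/125 kN·m ≈ -37.392000 kN·m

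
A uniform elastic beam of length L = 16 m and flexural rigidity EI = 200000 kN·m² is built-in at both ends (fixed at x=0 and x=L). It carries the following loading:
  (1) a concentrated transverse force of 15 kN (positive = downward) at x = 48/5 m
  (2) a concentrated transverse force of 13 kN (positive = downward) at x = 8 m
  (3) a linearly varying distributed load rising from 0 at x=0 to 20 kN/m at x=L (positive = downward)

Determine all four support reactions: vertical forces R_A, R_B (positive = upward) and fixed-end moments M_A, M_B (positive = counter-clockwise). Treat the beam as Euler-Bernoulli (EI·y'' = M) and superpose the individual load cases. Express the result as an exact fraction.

Load 1 — point force P=15 kN at a=48/5 m (b=L-a=32/5):
  R_A = Pb²(3a+b)/L³ = 15·(32/5)²·(3·(48/5)+(32/5))/16³ = 132/25 kN
  M_A = Pab²/L² = 15·(48/5)·(32/5)²/16² = 576/25 kN·m
  R_B = Pa²(a+3b)/L³ = 15·(48/5)²·((48/5)+3·(32/5))/16³ = 243/25 kN
  M_B = -Pa²b/L² = -15·(48/5)²·(32/5)/16² = -864/25 kN·m
Load 2 — point force P=13 kN at a=8 m (b=L-a=8):
  R_A = Pb²(3a+b)/L³ = 13·8²·(3·8+8)/16³ = 13/2 kN
  M_A = Pab²/L² = 13·8·8²/16² = 26 kN·m
  R_B = Pa²(a+3b)/L³ = 13·8²·(8+3·8)/16³ = 13/2 kN
  M_B = -Pa²b/L² = -13·8²·8/16² = -26 kN·m
Load 3 — triangular load w₀=20 kN/m (0→w₀ over full span):
  R_A = 3w₀L/20 = 3·20·16/20 = 48 kN
  M_A = w₀L²/30 = 20·16²/30 = 512/3 kN·m
  R_B = 7w₀L/20 = 7·20·16/20 = 112 kN
  M_B = -w₀L²/20 = -20·16²/20 = -256 kN·m
Superposition: R_A = 2989/50 kN, M_A = 16478/75 kN·m, R_B = 6411/50 kN, M_B = -7914/25 kN·m

R_A = 2989/50 kN, M_A = 16478/75 kN·m, R_B = 6411/50 kN, M_B = -7914/25 kN·m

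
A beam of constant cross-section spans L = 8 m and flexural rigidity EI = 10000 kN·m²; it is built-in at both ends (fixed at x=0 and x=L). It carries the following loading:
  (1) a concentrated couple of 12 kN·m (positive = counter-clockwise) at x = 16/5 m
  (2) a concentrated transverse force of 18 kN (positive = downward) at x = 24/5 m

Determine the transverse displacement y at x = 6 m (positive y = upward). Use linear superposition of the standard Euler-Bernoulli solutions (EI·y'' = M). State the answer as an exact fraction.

y(6) = -33/15625 m

Load 1 — applied couple M₀=12 kN·m at a=16/5 m (b=L-a=24/5):
  y_1 = (R_Ax³/6 - M_Ax²/2 - M₀(x-a)²/2)/EI  [x>a] with R_A=54/25, M_A=36/25 = ((54/25)·6³/6 - (36/25)·6²/2 - 12·(6-(16/5))²/2)/10000 = 3/6250 m
Load 2 — point force P=18 kN at a=24/5 m (b=L-a=16/5):
  y_2 = -Pa²(L-x)²(3bL-(3b+a)(L-x))/(6L³EI)  [x>a] = -18·(24/5)²·(8-6)²·(3·(16/5)·8-(3·(16/5)+(24/5))·(8-6))/(6·8³·10000) = -81/31250 m
Superposition: y = Σ y_i = -33/15625 m ≈ -0.002112 m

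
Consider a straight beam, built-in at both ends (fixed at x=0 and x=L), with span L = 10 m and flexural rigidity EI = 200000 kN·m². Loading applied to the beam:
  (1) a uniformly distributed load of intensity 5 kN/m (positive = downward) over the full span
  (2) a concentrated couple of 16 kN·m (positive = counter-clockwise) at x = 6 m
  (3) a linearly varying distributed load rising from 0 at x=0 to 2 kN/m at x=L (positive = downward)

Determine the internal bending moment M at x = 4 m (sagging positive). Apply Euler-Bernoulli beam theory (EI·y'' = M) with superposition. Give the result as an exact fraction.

M(4) = 9611/375 kN·m

Load 1 — uniform load w=5 kN/m over full span:
  M_1 = wLx/2 - wL²/12 - wx²/2 = 5·10·4/2 - 5·10²/12 - 5·4²/2 = 55/3 kN·m
Load 2 — applied couple M₀=16 kN·m at a=6 m (b=L-a=4):
  M_2 = R_Ax - M_A  [x≤a] with R_A=288/125, M_A=128/25 = (288/125)·4 - (128/25) = 512/125 kN·m
Load 3 — triangular load w₀=2 kN/m (0→w₀ over full span):
  M_3 = 3w₀Lx/20 - w₀L²/30 - w₀x³/(6L) = 3·2·10·4/20 - 2·10²/30 - 2·4³/(6·10) = 16/5 kN·m
Superposition: M = Σ M_i = 9611/375 kN·m ≈ 25.629333 kN·m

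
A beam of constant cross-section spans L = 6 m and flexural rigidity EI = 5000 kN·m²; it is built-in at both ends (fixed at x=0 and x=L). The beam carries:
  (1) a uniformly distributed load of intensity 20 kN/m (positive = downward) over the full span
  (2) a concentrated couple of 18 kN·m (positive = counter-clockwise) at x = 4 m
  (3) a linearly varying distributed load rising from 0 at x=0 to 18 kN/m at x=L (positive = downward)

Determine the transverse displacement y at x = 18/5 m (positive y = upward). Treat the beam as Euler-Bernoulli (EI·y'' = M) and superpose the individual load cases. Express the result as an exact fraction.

y(18/5) = -387099/19531250 m

Load 1 — uniform load w=20 kN/m over full span:
  y_1 = -wx²(L-x)²/(24EI) = -20·(18/5)²·(6-(18/5))²/(24·5000) = -972/78125 m
Load 2 — applied couple M₀=18 kN·m at a=4 m (b=L-a=2):
  y_2 = (R_Ax³/6 - M_Ax²/2)/EI  [x≤a] with R_A=4, M_A=6 = (4·(18/5)³/6 - 6·(18/5)²/2)/5000 = -243/156250 m
Load 3 — triangular load w₀=18 kN/m (0→w₀ over full span):
  y_3 = -w₀x²(L-x)²(x+2L)/(120LEI) = -18·(18/5)²·(6-(18/5))²·((18/5)+2·6)/(120·6·5000) = -56862/9765625 m
Superposition: y = Σ y_i = -387099/19531250 m ≈ -0.019819 m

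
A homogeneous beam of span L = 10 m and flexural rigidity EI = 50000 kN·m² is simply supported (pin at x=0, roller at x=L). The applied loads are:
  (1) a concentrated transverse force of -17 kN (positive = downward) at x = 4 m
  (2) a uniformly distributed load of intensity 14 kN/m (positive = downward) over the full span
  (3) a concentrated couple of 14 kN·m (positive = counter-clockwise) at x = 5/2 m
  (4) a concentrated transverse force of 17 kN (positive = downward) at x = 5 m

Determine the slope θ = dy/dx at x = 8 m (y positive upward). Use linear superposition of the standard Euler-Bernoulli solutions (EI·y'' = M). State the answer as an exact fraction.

Load 1 — point force P=-17 kN at a=4 m (b=L-a=6):
  θ_1 = -Pa(2L²-6Lx+3x²+a²)/(6LEI)  [x>a] = -(-17)·4·(2·10²-6·10·8+3·8²+4²)/(6·10·50000) = -51/31250 rad
Load 2 — uniform load w=14 kN/m over full span:
  θ_2 = -w(L³-6Lx²+4x³)/(24EI) = -14·(10³-6·10·8²+4·8³)/(24·50000) = 231/25000 rad
Load 3 — applied couple M₀=14 kN·m at a=5/2 m (b=L-a=15/2):
  θ_3 = (M₀x²/(2L)-M₀(x-a)+C₁)/EI  [x>a] with C₁=M₀(3b²-L²)/(6L)=385/24 = (14·8²/(2·10)-14·(8-(5/2))+(385/24))/50000 = -1939/6000000 rad
Load 4 — point force P=17 kN at a=5 m (b=L-a=5):
  θ_4 = -Pa(2L²-6Lx+3x²+a²)/(6LEI)  [x>a] = -17·5·(2·10²-6·10·8+3·8²+5²)/(6·10·50000) = 357/200000 rad
Superposition: θ = Σ θ_i = 54419/6000000 rad ≈ 0.009070 rad

θ(8) = 54419/6000000 rad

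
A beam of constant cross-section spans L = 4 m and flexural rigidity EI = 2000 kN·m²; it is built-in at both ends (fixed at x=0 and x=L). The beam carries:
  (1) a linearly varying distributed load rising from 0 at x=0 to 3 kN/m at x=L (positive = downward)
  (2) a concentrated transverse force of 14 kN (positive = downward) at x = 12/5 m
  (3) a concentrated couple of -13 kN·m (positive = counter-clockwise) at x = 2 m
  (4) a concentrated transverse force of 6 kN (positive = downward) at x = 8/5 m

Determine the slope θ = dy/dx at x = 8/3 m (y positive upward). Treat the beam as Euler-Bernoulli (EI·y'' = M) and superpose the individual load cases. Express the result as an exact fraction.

Load 1 — triangular load w₀=3 kN/m (0→w₀ over full span):
  θ_1 = -w₀(2x(L-x)(L-2x)(x+2L)+x²(L-x)²)/(120LEI) = -3·(2·(8/3)·(4-(8/3))·(4-2·(8/3))·((8/3)+2·4)+(8/3)²·(4-(8/3))²)/(120·4·2000) = 14/50625 rad
Load 2 — point force P=14 kN at a=12/5 m (b=L-a=8/5):
  θ_2 = Pa²(L-x)(2bL-(3b+a)(L-x))/(2L³EI)  [x>a] = 14·(12/5)²·(4-(8/3))·(2·(8/5)·4-(3·(8/5)+(12/5))·(4-(8/3)))/(2·4³·2000) = 21/15625 rad
Load 3 — applied couple M₀=-13 kN·m at a=2 m (b=L-a=2):
  θ_3 = (R_Ax²/2 - M_Ax - M₀(x-a))/EI  [x>a] with R_A=-39/8, M_A=-13/4 = ((-39/8)·(8/3)²/2 - (-13/4)·(8/3) - (-13)·((8/3)-2))/2000 = 0 rad
Load 4 — point force P=6 kN at a=8/5 m (b=L-a=12/5):
  θ_4 = Pa²(L-x)(2bL-(3b+a)(L-x))/(2L³EI)  [x>a] = 6·(8/5)²·(4-(8/3))·(2·(12/5)·4-(3·(12/5)+(8/5))·(4-(8/3)))/(2·4³·2000) = 28/46875 rad
Superposition: θ = Σ θ_i = 2807/1265625 rad ≈ 0.002218 rad

θ(8/3) = 2807/1265625 rad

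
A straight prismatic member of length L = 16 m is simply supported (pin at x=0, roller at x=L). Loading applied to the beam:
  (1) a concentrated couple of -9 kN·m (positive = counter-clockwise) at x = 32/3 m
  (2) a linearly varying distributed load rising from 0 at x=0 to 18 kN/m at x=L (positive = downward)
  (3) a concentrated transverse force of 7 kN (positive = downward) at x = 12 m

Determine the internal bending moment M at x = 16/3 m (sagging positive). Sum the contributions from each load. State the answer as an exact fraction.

M(16/3) = 2105/9 kN·m

Load 1 — applied couple M₀=-9 kN·m at a=32/3 m (b=L-a=16/3):
  M_1 = M₀x/L  [x≤a] = (-9)·(16/3)/16 = -3 kN·m
Load 2 — triangular load w₀=18 kN/m (0→w₀ over full span):
  M_2 = w₀Lx/6 - w₀x³/(6L) = 18·16·(16/3)/6 - 18·(16/3)³/(6·16) = 2048/9 kN·m
Load 3 — point force P=7 kN at a=12 m (b=L-a=4):
  M_3 = Pbx/L  [x≤a] = 7·4·(16/3)/16 = 28/3 kN·m
Superposition: M = Σ M_i = 2105/9 kN·m ≈ 233.888889 kN·m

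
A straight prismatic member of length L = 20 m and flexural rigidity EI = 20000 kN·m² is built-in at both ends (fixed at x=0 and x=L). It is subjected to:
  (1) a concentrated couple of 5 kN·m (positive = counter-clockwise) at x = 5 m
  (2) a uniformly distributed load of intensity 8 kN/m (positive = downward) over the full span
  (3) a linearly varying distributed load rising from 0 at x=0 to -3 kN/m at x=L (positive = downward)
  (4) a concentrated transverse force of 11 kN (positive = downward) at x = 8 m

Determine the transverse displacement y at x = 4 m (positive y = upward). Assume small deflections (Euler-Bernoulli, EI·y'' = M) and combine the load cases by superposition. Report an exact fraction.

Load 1 — applied couple M₀=5 kN·m at a=5 m (b=L-a=15):
  y_1 = (R_Ax³/6 - M_Ax²/2)/EI  [x≤a] with R_A=9/32, M_A=-15/16 = ((9/32)·4³/6 - (-15/16)·4²/2)/20000 = 21/40000 m
Load 2 — uniform load w=8 kN/m over full span:
  y_2 = -wx²(L-x)²/(24EI) = -8·4²·(20-4)²/(24·20000) = -128/1875 m
Load 3 — triangular load w₀=-3 kN/m (0→w₀ over full span):
  y_3 = -w₀x²(L-x)²(x+2L)/(120LEI) = -(-3)·4²·(20-4)²·(4+2·20)/(120·20·20000) = 176/15625 m
Load 4 — point force P=11 kN at a=8 m (b=L-a=12):
  y_4 = -Pb²x²(3aL-(3a+b)x)/(6L³EI)  [x≤a] = -11·12²·4²·(3·8·20-(3·8+12)·4)/(6·20³·20000) = -693/78125 m
Superposition: y = Σ y_i = -980221/15000000 m ≈ -0.065348 m

y(4) = -980221/15000000 m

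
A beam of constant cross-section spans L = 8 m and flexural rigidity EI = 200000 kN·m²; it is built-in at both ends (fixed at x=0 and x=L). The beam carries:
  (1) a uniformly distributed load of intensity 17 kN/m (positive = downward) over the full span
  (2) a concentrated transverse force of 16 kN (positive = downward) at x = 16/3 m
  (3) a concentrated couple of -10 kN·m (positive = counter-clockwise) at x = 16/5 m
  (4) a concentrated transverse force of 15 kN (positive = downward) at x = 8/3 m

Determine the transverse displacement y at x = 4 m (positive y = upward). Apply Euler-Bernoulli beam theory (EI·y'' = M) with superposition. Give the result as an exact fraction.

Load 1 — uniform load w=17 kN/m over full span:
  y_1 = -wx²(L-x)²/(24EI) = -17·4²·(8-4)²/(24·200000) = -17/18750 m
Load 2 — point force P=16 kN at a=16/3 m (b=L-a=8/3):
  y_2 = -Pb²x²(3aL-(3a+b)x)/(6L³EI)  [x≤a] = -16·(8/3)²·4²·(3·(16/3)·8-(3·(16/3)+(8/3))·4)/(6·8³·200000) = -8/50625 m
Load 3 — applied couple M₀=-10 kN·m at a=16/5 m (b=L-a=24/5):
  y_3 = (R_Ax³/6 - M_Ax²/2 - M₀(x-a)²/2)/EI  [x>a] with R_A=-9/5, M_A=-6/5 = ((-9/5)·4³/6 - (-6/5)·4²/2 - (-10)·(4-(16/5))²/2)/200000 = -1/31250 m
Load 4 — point force P=15 kN at a=8/3 m (b=L-a=16/3):
  y_4 = -Pa²(L-x)²(3bL-(3b+a)(L-x))/(6L³EI)  [x>a] = -15·(8/3)²·(8-4)²·(3·(16/3)·8-(3·(16/3)+(8/3))·(8-4))/(6·8³·200000) = -1/6750 m
Superposition: y = Σ y_i = -3151/2531250 m ≈ -0.001245 m

y(4) = -3151/2531250 m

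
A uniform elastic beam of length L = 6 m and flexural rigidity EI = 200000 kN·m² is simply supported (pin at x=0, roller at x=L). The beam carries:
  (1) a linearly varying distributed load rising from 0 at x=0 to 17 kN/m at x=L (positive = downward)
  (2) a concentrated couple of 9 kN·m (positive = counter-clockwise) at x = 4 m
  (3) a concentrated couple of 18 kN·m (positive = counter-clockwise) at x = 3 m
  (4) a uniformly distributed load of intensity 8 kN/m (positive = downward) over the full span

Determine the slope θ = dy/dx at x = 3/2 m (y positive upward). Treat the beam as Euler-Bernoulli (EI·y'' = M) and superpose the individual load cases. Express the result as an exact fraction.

θ(3/2) = -137997/256000000 rad

Load 1 — triangular load w₀=17 kN/m (0→w₀ over full span):
  θ_1 = -w₀(7L⁴-30L²x²+15x⁴)/(360LEI) = -17·(7·6⁴-30·6²·(3/2)²+15·(3/2)⁴)/(360·6·200000) = -67677/256000000 rad
Load 2 — applied couple M₀=9 kN·m at a=4 m (b=L-a=2):
  θ_2 = (M₀x²/(2L)+C₁)/EI  [x≤a] with C₁=M₀(3b²-L²)/(6L)=-6 = (9·(3/2)²/(2·6)+(-6))/200000 = -69/3200000 rad
Load 3 — applied couple M₀=18 kN·m at a=3 m (b=L-a=3):
  θ_3 = (M₀x²/(2L)+C₁)/EI  [x≤a] with C₁=M₀(3b²-L²)/(6L)=-9/2 = (18·(3/2)²/(2·6)+(-9/2))/200000 = -9/1600000 rad
Load 4 — uniform load w=8 kN/m over full span:
  θ_4 = -w(L³-6Lx²+4x³)/(24EI) = -8·(6³-6·6·(3/2)²+4·(3/2)³)/(24·200000) = -99/400000 rad
Superposition: θ = Σ θ_i = -137997/256000000 rad ≈ -0.000539 rad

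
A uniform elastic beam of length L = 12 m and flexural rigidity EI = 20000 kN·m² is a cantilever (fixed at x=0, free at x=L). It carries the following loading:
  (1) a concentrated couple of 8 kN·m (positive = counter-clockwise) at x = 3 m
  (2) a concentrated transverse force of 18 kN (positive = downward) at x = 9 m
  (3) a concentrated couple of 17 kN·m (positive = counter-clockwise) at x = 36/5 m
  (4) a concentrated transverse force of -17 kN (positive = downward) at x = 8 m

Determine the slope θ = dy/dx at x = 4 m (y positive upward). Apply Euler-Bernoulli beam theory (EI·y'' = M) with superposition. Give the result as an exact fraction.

θ(4) = -1/5000 rad

Load 1 — applied couple M₀=8 kN·m at a=3 m (b=L-a=9):
  θ_1 = M₀a/EI  [x>a] = 8·3/20000 = 3/2500 rad
Load 2 — point force P=18 kN at a=9 m (b=L-a=3):
  θ_2 = -Px(2a-x)/(2EI)  [x≤a] = -18·4·(2·9-4)/(2·20000) = -63/2500 rad
Load 3 — applied couple M₀=17 kN·m at a=36/5 m (b=L-a=24/5):
  θ_3 = M₀x/EI  [x≤a] = 17·4/20000 = 17/5000 rad
Load 4 — point force P=-17 kN at a=8 m (b=L-a=4):
  θ_4 = -Px(2a-x)/(2EI)  [x≤a] = -(-17)·4·(2·8-4)/(2·20000) = 51/2500 rad
Superposition: θ = Σ θ_i = -1/5000 rad ≈ -0.000200 rad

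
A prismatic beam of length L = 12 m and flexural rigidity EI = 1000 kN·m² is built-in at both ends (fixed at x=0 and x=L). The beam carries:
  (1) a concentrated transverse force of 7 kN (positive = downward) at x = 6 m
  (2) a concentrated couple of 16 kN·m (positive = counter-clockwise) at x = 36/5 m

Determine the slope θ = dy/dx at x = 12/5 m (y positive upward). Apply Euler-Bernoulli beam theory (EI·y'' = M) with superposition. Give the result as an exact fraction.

Load 1 — point force P=7 kN at a=6 m (b=L-a=6):
  θ_1 = -Pb²x(2aL-(3a+b)x)/(2L³EI)  [x≤a] = -7·6²·(12/5)·(2·6·12-(3·6+6)·(12/5))/(2·12³·1000) = -189/12500 rad
Load 2 — applied couple M₀=16 kN·m at a=36/5 m (b=L-a=24/5):
  θ_2 = (R_Ax²/2 - M_Ax)/EI  [x≤a] with R_A=48/25, M_A=128/25 = ((48/25)·(12/5)²/2 - (128/25)·(12/5))/1000 = -528/78125 rad
Superposition: θ = Σ θ_i = -6837/312500 rad ≈ -0.021878 rad

θ(12/5) = -6837/312500 rad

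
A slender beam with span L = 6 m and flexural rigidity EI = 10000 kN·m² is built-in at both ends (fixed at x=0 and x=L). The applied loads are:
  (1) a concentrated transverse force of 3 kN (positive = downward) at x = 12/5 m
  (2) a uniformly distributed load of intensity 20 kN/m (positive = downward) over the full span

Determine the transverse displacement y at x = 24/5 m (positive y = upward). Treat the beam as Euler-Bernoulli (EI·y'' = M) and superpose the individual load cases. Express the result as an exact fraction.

Load 1 — point force P=3 kN at a=12/5 m (b=L-a=18/5):
  y_1 = -Pa²(L-x)²(3bL-(3b+a)(L-x))/(6L³EI)  [x>a] = -3·(12/5)²·(6-(24/5))²·(3·(18/5)·6-(3·(18/5)+(12/5))·(6-(24/5)))/(6·6³·10000) = -918/9765625 m
Load 2 — uniform load w=20 kN/m over full span:
  y_2 = -wx²(L-x)²/(24EI) = -20·(24/5)²·(6-(24/5))²/(24·10000) = -216/78125 m
Superposition: y = Σ y_i = -27918/9765625 m ≈ -0.002859 m

y(24/5) = -27918/9765625 m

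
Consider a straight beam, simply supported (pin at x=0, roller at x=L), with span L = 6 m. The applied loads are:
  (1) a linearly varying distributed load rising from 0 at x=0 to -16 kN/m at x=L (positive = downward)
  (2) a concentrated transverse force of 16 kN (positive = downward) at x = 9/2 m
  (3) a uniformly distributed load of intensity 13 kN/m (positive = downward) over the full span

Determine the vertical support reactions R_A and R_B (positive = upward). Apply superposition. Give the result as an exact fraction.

R_A = 27 kN, R_B = 19 kN

Load 1 — triangular load w₀=-16 kN/m (0→w₀ over full span):
  R_A = w₀L/6 = (-16)·6/6 = -16 kN
  R_B = w₀L/3 = (-16)·6/3 = -32 kN
Load 2 — point force P=16 kN at a=9/2 m (b=L-a=3/2):
  R_A = Pb/L = 16·(3/2)/6 = 4 kN
  R_B = Pa/L = 16·(9/2)/6 = 12 kN
Load 3 — uniform load w=13 kN/m over full span:
  R_A = wL/2 = 13·6/2 = 39 kN
  R_B = wL/2 = 13·6/2 = 39 kN
Superposition: R_A = 27 kN, R_B = 19 kN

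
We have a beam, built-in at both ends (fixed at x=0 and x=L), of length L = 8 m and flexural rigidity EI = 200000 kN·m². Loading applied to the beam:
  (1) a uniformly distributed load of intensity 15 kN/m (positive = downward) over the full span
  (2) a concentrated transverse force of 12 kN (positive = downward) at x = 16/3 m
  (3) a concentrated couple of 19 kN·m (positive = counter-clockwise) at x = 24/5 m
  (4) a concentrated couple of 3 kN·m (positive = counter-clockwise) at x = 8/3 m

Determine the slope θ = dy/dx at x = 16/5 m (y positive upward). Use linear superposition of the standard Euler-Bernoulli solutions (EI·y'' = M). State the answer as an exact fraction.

θ(16/5) = -9031/46875000 rad

Load 1 — uniform load w=15 kN/m over full span:
  θ_1 = -wx(L-x)(L-2x)/(12EI) = -15·(16/5)·(8-(16/5))·(8-2·(16/5))/(12·200000) = -12/78125 rad
Load 2 — point force P=12 kN at a=16/3 m (b=L-a=8/3):
  θ_2 = -Pb²x(2aL-(3a+b)x)/(2L³EI)  [x≤a] = -12·(8/3)²·(16/5)·(2·(16/3)·8-(3·(16/3)+(8/3))·(16/5))/(2·8³·200000) = -8/234375 rad
Load 3 — applied couple M₀=19 kN·m at a=24/5 m (b=L-a=16/5):
  θ_3 = (R_Ax²/2 - M_Ax)/EI  [x≤a] with R_A=171/50, M_A=152/25 = ((171/50)·(16/5)²/2 - (152/25)·(16/5))/200000 = -19/1953125 rad
Load 4 — applied couple M₀=3 kN·m at a=8/3 m (b=L-a=16/3):
  θ_4 = (R_Ax²/2 - M_Ax - M₀(x-a))/EI  [x>a] with R_A=1/2, M_A=0 = ((1/2)·(16/5)²/2 - 0·(16/5) - 3·((16/5)-(8/3)))/200000 = 3/625000 rad
Superposition: θ = Σ θ_i = -9031/46875000 rad ≈ -0.000193 rad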